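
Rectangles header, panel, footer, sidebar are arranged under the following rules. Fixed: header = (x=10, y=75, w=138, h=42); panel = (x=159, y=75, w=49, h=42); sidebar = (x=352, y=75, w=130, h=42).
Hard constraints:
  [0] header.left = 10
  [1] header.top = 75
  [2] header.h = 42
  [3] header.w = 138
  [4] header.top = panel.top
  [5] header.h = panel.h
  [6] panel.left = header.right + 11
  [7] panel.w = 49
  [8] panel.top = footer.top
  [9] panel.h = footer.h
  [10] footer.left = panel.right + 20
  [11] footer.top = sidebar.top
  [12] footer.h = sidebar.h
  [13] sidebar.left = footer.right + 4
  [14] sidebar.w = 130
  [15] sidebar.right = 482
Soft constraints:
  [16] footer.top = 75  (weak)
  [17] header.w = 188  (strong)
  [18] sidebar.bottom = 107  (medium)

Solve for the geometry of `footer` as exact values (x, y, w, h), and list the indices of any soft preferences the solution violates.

1. footer.y = 75  [panel.top = footer.top]
2. footer.h = 42  [panel.h = footer.h]
3. footer.x = 228  [footer.left = panel.right + 20]
4. footer.w = 120  [sidebar.left = footer.right + 4]

footer = (x=228, y=75, w=120, h=42)
violated soft preferences: 17, 18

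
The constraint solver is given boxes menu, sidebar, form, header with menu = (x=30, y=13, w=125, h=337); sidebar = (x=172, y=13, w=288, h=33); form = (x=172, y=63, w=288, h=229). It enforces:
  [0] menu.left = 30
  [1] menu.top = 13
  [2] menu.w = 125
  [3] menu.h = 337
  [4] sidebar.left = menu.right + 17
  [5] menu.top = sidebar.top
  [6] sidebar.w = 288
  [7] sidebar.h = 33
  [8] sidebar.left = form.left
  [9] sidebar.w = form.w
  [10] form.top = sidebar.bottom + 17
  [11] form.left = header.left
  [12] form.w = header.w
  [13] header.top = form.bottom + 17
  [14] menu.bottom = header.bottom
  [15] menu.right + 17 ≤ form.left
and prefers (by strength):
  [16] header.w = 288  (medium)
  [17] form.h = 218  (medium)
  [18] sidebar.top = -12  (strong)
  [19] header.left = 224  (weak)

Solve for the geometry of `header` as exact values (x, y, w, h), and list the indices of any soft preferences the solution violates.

1. header.x = 172  [form.left = header.left]
2. header.w = 288  [form.w = header.w]
3. header.y = 309  [header.top = form.bottom + 17]
4. header.h = 41  [menu.bottom = header.bottom]

header = (x=172, y=309, w=288, h=41)
violated soft preferences: 17, 18, 19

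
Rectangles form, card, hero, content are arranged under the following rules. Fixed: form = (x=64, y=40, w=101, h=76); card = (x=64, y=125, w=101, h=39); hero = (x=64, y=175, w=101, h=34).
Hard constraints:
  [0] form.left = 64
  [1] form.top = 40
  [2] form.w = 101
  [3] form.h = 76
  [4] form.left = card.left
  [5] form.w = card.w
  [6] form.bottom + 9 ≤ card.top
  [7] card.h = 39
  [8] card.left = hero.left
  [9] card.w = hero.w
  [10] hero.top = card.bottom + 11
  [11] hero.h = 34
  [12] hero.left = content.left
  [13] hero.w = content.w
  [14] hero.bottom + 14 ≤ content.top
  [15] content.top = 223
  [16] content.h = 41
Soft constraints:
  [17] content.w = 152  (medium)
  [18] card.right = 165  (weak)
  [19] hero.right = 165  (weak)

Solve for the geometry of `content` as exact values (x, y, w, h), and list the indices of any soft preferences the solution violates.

1. content.x = 64  [hero.left = content.left]
2. content.w = 101  [hero.w = content.w]
3. content.y = 223  [content.top = 223]
4. content.h = 41  [content.h = 41]

content = (x=64, y=223, w=101, h=41)
violated soft preferences: 17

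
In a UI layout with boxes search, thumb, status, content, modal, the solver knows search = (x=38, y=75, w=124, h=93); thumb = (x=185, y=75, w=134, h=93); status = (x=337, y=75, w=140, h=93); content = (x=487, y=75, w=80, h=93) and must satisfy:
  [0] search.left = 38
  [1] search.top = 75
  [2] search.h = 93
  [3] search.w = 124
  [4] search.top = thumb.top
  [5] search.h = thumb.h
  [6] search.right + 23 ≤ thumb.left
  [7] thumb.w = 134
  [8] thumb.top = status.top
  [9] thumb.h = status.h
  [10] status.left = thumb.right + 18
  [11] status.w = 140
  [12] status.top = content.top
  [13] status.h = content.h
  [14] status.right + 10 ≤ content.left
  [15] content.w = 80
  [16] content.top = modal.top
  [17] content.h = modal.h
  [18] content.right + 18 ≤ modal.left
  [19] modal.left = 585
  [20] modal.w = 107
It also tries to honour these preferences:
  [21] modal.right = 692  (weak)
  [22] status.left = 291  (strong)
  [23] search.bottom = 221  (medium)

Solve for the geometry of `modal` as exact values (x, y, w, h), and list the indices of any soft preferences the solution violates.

1. modal.y = 75  [content.top = modal.top]
2. modal.h = 93  [content.h = modal.h]
3. modal.x = 585  [modal.left = 585]
4. modal.w = 107  [modal.w = 107]

modal = (x=585, y=75, w=107, h=93)
violated soft preferences: 22, 23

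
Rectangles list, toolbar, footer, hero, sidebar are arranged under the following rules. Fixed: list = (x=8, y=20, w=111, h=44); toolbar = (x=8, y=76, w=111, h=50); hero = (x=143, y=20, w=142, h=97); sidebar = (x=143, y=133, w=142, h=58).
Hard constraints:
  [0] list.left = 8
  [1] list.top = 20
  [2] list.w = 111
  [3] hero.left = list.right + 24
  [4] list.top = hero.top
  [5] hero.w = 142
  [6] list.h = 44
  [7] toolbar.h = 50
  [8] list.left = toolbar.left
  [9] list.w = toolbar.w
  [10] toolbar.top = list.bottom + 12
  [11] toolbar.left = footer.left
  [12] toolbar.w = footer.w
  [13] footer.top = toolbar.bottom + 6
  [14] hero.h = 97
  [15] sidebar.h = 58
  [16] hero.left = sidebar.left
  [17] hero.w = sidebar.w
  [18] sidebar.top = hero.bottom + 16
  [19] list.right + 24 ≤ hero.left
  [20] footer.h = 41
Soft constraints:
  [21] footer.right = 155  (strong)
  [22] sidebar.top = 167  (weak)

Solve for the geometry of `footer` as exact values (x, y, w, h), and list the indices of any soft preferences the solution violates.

1. footer.x = 8  [toolbar.left = footer.left]
2. footer.w = 111  [toolbar.w = footer.w]
3. footer.y = 132  [footer.top = toolbar.bottom + 6]
4. footer.h = 41  [footer.h = 41]

footer = (x=8, y=132, w=111, h=41)
violated soft preferences: 21, 22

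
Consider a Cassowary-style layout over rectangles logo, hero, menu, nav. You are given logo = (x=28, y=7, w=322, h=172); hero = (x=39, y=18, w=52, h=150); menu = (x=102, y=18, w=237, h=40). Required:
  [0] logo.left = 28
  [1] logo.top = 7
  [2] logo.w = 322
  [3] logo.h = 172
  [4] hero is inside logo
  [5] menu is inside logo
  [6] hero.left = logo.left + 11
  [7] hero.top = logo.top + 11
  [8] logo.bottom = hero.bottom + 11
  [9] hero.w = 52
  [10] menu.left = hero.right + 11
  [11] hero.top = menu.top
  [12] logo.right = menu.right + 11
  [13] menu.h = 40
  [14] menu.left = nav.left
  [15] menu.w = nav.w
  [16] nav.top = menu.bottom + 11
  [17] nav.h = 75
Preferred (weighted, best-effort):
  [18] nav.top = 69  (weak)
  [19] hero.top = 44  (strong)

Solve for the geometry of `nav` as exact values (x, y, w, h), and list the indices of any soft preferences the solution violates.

1. nav.x = 102  [menu.left = nav.left]
2. nav.w = 237  [menu.w = nav.w]
3. nav.y = 69  [nav.top = menu.bottom + 11]
4. nav.h = 75  [nav.h = 75]

nav = (x=102, y=69, w=237, h=75)
violated soft preferences: 19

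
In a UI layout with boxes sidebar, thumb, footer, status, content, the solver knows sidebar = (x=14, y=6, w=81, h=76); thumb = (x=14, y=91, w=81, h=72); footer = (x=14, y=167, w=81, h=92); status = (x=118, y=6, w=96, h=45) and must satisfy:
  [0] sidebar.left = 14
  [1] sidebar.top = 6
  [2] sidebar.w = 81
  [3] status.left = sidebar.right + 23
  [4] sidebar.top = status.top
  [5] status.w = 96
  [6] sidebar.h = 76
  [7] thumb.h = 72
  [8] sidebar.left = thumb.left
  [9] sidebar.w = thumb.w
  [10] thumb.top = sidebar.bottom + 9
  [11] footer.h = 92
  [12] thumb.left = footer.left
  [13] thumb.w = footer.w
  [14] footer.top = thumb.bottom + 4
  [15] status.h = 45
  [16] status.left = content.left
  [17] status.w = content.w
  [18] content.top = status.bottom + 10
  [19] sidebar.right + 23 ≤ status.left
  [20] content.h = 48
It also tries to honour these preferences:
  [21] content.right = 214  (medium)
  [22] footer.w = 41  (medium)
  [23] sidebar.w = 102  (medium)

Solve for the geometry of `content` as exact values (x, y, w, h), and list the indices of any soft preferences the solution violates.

content = (x=118, y=61, w=96, h=48)
violated soft preferences: 22, 23

1. content.x = 118  [status.left = content.left]
2. content.w = 96  [status.w = content.w]
3. content.y = 61  [content.top = status.bottom + 10]
4. content.h = 48  [content.h = 48]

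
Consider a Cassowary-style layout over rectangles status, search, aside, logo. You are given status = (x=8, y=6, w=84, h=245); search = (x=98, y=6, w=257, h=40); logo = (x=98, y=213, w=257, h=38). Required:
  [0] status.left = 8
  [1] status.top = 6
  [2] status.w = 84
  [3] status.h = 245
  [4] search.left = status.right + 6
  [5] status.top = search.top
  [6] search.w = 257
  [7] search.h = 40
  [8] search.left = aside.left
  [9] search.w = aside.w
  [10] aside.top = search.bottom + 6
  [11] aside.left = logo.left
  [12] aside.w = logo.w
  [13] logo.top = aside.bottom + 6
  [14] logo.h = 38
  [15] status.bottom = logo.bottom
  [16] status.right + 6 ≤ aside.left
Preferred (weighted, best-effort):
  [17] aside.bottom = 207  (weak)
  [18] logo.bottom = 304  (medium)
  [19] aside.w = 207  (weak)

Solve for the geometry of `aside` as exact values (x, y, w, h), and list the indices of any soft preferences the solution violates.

1. aside.x = 98  [search.left = aside.left]
2. aside.w = 257  [search.w = aside.w]
3. aside.y = 52  [aside.top = search.bottom + 6]
4. aside.h = 155  [logo.top = aside.bottom + 6]

aside = (x=98, y=52, w=257, h=155)
violated soft preferences: 18, 19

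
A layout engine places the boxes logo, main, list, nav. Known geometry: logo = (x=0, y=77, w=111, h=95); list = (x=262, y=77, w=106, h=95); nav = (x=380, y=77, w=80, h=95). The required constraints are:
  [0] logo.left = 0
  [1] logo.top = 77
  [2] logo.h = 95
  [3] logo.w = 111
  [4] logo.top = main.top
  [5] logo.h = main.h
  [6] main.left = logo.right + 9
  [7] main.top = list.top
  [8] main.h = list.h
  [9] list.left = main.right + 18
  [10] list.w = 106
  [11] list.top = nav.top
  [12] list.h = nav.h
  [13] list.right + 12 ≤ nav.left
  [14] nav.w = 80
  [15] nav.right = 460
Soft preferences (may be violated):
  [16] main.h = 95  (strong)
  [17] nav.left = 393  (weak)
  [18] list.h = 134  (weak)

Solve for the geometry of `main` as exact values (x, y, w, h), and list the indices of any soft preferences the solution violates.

1. main.y = 77  [logo.top = main.top]
2. main.h = 95  [logo.h = main.h]
3. main.x = 120  [main.left = logo.right + 9]
4. main.w = 124  [list.left = main.right + 18]

main = (x=120, y=77, w=124, h=95)
violated soft preferences: 17, 18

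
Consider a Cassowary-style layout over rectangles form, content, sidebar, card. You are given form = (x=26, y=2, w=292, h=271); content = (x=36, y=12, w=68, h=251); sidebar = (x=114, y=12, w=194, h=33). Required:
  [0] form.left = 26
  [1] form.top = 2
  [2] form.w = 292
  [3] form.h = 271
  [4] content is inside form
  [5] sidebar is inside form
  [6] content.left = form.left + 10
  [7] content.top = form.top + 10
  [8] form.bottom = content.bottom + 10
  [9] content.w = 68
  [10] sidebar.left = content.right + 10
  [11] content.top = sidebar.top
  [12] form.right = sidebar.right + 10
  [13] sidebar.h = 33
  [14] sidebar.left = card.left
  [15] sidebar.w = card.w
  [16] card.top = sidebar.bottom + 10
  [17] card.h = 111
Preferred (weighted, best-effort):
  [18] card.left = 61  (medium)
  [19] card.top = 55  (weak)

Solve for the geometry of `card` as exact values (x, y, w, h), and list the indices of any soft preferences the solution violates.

card = (x=114, y=55, w=194, h=111)
violated soft preferences: 18

1. card.x = 114  [sidebar.left = card.left]
2. card.w = 194  [sidebar.w = card.w]
3. card.y = 55  [card.top = sidebar.bottom + 10]
4. card.h = 111  [card.h = 111]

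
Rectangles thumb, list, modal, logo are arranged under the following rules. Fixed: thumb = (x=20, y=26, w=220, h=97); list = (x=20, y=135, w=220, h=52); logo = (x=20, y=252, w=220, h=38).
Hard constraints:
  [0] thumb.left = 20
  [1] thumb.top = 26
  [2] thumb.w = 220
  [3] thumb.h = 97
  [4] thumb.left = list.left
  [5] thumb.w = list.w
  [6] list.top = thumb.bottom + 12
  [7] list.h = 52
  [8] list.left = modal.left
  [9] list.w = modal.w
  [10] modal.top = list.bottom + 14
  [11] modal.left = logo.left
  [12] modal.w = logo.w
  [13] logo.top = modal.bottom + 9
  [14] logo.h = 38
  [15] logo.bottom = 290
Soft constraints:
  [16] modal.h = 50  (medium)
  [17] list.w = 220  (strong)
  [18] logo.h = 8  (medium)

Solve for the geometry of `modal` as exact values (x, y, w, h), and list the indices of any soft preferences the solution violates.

modal = (x=20, y=201, w=220, h=42)
violated soft preferences: 16, 18

1. modal.x = 20  [list.left = modal.left]
2. modal.w = 220  [list.w = modal.w]
3. modal.y = 201  [modal.top = list.bottom + 14]
4. modal.h = 42  [logo.top = modal.bottom + 9]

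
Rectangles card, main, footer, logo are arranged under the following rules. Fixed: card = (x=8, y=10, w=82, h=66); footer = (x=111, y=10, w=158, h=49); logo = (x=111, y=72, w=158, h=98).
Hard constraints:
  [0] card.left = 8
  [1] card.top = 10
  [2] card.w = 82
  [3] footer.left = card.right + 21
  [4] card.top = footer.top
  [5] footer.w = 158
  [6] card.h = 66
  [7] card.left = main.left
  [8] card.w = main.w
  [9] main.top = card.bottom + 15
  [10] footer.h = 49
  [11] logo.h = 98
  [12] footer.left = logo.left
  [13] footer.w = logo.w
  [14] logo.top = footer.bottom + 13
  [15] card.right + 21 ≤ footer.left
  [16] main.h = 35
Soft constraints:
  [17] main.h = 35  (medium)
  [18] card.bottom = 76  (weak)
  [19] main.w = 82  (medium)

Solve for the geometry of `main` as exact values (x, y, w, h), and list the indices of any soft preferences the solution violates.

1. main.x = 8  [card.left = main.left]
2. main.w = 82  [card.w = main.w]
3. main.y = 91  [main.top = card.bottom + 15]
4. main.h = 35  [main.h = 35]

main = (x=8, y=91, w=82, h=35)
violated soft preferences: none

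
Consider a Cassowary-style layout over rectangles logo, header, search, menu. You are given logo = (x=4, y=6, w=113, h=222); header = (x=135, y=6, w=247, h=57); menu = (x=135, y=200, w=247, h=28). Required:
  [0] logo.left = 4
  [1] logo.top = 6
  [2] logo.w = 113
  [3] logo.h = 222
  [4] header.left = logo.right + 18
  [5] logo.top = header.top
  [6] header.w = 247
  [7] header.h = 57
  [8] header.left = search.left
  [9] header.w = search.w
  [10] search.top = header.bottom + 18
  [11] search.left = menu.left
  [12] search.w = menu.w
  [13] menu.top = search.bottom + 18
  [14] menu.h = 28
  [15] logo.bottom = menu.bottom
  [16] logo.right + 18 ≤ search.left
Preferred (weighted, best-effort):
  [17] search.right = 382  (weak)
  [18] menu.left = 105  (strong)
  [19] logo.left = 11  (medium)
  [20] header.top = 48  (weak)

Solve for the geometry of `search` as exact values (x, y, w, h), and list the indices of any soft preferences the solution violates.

search = (x=135, y=81, w=247, h=101)
violated soft preferences: 18, 19, 20

1. search.x = 135  [header.left = search.left]
2. search.w = 247  [header.w = search.w]
3. search.y = 81  [search.top = header.bottom + 18]
4. search.h = 101  [menu.top = search.bottom + 18]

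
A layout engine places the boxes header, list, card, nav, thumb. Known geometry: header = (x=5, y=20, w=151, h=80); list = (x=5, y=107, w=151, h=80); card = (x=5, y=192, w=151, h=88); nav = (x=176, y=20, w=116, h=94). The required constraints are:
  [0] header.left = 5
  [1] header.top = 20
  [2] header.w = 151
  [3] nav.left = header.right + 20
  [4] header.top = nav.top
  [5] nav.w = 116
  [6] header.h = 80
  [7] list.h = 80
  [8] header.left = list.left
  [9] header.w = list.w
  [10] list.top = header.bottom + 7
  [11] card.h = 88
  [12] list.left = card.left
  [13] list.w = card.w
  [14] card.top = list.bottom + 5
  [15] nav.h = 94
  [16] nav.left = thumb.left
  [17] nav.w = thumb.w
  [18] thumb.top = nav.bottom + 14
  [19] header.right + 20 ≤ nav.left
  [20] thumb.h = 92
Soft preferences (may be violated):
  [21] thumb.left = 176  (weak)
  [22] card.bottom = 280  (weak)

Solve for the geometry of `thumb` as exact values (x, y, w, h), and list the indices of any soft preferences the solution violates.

thumb = (x=176, y=128, w=116, h=92)
violated soft preferences: none

1. thumb.x = 176  [nav.left = thumb.left]
2. thumb.w = 116  [nav.w = thumb.w]
3. thumb.y = 128  [thumb.top = nav.bottom + 14]
4. thumb.h = 92  [thumb.h = 92]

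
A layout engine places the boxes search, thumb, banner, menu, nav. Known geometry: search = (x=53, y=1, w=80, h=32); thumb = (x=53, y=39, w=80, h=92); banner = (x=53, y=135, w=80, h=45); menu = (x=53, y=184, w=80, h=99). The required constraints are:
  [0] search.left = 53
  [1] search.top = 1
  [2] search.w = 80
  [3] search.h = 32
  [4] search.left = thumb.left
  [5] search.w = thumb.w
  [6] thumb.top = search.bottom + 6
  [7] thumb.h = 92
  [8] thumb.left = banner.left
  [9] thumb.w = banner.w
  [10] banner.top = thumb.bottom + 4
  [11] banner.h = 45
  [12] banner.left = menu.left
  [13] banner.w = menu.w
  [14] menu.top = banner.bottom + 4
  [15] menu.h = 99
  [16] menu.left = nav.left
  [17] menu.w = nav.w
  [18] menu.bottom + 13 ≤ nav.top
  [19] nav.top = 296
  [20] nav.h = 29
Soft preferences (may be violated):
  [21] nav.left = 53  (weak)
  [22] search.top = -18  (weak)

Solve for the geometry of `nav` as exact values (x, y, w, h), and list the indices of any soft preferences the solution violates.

1. nav.x = 53  [menu.left = nav.left]
2. nav.w = 80  [menu.w = nav.w]
3. nav.y = 296  [nav.top = 296]
4. nav.h = 29  [nav.h = 29]

nav = (x=53, y=296, w=80, h=29)
violated soft preferences: 22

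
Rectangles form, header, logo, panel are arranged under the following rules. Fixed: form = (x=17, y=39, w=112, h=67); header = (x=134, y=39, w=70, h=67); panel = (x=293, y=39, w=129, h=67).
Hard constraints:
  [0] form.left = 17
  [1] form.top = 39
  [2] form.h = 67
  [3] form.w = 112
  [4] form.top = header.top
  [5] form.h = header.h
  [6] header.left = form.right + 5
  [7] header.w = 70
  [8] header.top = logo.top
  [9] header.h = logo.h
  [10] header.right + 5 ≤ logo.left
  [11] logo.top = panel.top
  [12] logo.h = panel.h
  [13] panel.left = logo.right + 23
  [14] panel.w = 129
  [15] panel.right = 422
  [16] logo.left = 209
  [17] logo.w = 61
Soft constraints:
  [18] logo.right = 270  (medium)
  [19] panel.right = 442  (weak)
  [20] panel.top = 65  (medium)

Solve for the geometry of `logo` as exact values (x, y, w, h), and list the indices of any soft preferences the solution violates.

logo = (x=209, y=39, w=61, h=67)
violated soft preferences: 19, 20

1. logo.y = 39  [header.top = logo.top]
2. logo.h = 67  [header.h = logo.h]
3. logo.x = 209  [logo.left = 209]
4. logo.w = 61  [logo.w = 61]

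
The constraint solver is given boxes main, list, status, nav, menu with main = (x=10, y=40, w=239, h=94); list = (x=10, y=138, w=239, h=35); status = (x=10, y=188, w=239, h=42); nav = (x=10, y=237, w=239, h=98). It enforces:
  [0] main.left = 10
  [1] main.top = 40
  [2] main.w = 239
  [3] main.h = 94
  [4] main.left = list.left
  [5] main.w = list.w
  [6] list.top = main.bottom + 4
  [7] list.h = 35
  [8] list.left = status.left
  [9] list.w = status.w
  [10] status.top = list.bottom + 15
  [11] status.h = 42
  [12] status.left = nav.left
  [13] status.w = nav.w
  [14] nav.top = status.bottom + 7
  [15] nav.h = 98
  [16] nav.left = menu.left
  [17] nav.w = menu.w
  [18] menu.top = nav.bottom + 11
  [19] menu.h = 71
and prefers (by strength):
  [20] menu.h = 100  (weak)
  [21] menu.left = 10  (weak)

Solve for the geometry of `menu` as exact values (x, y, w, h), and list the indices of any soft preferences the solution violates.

1. menu.x = 10  [nav.left = menu.left]
2. menu.w = 239  [nav.w = menu.w]
3. menu.y = 346  [menu.top = nav.bottom + 11]
4. menu.h = 71  [menu.h = 71]

menu = (x=10, y=346, w=239, h=71)
violated soft preferences: 20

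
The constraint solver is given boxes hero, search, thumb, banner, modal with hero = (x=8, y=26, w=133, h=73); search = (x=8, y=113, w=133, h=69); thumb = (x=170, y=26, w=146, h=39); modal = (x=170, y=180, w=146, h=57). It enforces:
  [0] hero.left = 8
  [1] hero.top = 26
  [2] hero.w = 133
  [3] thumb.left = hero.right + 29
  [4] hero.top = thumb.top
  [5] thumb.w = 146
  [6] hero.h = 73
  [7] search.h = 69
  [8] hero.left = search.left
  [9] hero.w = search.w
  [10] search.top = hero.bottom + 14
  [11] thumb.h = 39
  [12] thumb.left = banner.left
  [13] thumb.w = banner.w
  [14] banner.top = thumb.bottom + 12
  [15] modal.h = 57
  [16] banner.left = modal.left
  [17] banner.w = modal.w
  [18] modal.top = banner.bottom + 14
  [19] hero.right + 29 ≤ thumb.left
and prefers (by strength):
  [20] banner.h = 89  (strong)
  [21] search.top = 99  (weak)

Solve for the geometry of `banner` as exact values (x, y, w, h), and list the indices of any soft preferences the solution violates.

banner = (x=170, y=77, w=146, h=89)
violated soft preferences: 21

1. banner.x = 170  [thumb.left = banner.left]
2. banner.w = 146  [thumb.w = banner.w]
3. banner.y = 77  [banner.top = thumb.bottom + 12]
4. banner.h = 89  [modal.top = banner.bottom + 14]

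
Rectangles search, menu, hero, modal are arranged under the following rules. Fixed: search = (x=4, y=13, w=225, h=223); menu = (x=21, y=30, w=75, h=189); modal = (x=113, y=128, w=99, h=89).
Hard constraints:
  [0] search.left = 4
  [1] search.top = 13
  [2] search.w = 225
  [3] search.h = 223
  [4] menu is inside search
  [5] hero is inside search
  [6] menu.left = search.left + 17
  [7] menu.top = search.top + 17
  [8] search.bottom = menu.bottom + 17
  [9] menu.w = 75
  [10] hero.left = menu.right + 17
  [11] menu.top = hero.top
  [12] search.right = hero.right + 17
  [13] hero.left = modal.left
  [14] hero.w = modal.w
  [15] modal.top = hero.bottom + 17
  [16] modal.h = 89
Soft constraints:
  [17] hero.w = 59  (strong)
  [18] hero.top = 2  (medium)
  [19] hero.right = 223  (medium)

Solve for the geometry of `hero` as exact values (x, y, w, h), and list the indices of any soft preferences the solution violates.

hero = (x=113, y=30, w=99, h=81)
violated soft preferences: 17, 18, 19

1. hero.x = 113  [hero.left = menu.right + 17]
2. hero.y = 30  [menu.top = hero.top]
3. hero.w = 99  [search.right = hero.right + 17]
4. hero.h = 81  [modal.top = hero.bottom + 17]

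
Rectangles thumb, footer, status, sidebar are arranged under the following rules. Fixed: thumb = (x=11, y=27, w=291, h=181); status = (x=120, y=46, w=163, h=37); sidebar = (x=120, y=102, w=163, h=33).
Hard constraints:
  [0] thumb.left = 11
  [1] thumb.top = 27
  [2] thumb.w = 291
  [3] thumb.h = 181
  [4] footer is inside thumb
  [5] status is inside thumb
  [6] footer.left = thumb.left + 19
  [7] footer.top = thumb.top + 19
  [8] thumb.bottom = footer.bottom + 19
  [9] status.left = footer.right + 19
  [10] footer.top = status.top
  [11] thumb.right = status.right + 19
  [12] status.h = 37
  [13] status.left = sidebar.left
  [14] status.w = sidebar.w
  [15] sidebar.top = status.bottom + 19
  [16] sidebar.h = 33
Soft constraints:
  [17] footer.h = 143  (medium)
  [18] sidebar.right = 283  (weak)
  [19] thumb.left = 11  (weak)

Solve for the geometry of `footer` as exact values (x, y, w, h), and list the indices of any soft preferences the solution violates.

1. footer.x = 30  [footer.left = thumb.left + 19]
2. footer.y = 46  [footer.top = thumb.top + 19]
3. footer.h = 143  [thumb.bottom = footer.bottom + 19]
4. footer.w = 71  [status.left = footer.right + 19]

footer = (x=30, y=46, w=71, h=143)
violated soft preferences: none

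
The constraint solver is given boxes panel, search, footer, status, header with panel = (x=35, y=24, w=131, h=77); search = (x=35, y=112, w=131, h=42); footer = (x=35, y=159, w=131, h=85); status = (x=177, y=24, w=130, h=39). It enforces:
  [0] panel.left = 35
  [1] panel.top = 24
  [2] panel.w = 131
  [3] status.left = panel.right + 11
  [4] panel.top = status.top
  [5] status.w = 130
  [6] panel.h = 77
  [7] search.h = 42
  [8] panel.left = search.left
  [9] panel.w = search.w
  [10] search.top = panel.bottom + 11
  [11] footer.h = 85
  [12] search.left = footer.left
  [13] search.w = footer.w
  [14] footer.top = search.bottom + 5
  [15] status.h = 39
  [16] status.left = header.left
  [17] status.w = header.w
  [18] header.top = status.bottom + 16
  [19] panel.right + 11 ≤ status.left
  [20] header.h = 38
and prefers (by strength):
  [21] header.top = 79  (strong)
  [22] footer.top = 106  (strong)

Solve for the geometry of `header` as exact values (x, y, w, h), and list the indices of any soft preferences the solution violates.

1. header.x = 177  [status.left = header.left]
2. header.w = 130  [status.w = header.w]
3. header.y = 79  [header.top = status.bottom + 16]
4. header.h = 38  [header.h = 38]

header = (x=177, y=79, w=130, h=38)
violated soft preferences: 22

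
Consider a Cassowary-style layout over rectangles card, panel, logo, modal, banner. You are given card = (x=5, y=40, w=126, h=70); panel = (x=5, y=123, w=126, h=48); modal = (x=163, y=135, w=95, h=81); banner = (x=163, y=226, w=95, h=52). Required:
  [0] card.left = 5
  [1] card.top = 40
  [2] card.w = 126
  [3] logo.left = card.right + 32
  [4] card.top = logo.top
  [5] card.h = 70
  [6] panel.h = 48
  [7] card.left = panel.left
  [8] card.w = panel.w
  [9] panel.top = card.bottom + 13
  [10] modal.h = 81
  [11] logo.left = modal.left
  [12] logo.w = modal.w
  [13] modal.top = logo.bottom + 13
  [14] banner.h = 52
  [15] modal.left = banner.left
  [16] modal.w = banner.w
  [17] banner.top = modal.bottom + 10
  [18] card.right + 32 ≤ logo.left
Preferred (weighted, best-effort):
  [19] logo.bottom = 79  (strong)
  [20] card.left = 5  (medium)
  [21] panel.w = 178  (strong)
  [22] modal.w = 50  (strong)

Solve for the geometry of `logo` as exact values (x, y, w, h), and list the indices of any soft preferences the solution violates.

logo = (x=163, y=40, w=95, h=82)
violated soft preferences: 19, 21, 22

1. logo.x = 163  [logo.left = card.right + 32]
2. logo.y = 40  [card.top = logo.top]
3. logo.w = 95  [logo.w = modal.w]
4. logo.h = 82  [modal.top = logo.bottom + 13]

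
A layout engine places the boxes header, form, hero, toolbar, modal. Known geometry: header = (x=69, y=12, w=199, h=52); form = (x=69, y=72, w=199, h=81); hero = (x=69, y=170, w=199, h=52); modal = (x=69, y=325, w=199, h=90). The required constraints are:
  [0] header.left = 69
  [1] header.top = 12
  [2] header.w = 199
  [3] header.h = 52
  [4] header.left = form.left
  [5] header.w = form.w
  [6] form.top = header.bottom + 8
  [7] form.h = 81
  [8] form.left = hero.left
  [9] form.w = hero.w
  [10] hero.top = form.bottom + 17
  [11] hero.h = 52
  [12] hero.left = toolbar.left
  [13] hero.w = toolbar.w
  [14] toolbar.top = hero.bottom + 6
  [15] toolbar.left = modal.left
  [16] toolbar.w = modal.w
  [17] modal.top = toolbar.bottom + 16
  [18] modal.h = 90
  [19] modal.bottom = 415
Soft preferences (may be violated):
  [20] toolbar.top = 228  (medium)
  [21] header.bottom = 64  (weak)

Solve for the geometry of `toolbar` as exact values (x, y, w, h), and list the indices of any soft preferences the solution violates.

1. toolbar.x = 69  [hero.left = toolbar.left]
2. toolbar.w = 199  [hero.w = toolbar.w]
3. toolbar.y = 228  [toolbar.top = hero.bottom + 6]
4. toolbar.h = 81  [modal.top = toolbar.bottom + 16]

toolbar = (x=69, y=228, w=199, h=81)
violated soft preferences: none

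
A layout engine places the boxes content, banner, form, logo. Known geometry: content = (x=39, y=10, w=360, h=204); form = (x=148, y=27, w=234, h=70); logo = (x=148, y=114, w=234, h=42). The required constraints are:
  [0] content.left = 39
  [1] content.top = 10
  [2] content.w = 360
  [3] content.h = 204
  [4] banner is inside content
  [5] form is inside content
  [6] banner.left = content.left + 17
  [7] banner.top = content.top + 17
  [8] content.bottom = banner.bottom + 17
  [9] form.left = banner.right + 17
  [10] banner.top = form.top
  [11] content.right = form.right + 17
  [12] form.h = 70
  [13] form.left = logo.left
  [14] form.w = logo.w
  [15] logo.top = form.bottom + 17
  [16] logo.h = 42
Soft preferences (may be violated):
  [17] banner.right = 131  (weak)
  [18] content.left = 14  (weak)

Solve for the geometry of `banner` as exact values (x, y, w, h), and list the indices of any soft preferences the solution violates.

banner = (x=56, y=27, w=75, h=170)
violated soft preferences: 18

1. banner.x = 56  [banner.left = content.left + 17]
2. banner.y = 27  [banner.top = content.top + 17]
3. banner.h = 170  [content.bottom = banner.bottom + 17]
4. banner.w = 75  [form.left = banner.right + 17]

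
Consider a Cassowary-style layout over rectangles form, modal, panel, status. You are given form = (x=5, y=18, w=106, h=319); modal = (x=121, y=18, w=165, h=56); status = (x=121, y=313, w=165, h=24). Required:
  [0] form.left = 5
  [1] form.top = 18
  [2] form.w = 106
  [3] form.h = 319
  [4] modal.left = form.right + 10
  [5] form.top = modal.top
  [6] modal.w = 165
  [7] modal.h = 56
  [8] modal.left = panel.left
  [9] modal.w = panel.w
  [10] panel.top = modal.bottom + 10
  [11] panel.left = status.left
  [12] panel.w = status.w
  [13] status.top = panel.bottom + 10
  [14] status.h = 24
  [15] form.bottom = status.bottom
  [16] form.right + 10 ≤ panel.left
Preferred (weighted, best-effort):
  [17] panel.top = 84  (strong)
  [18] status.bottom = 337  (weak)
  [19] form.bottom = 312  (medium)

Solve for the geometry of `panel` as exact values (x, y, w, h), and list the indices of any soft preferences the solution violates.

panel = (x=121, y=84, w=165, h=219)
violated soft preferences: 19

1. panel.x = 121  [modal.left = panel.left]
2. panel.w = 165  [modal.w = panel.w]
3. panel.y = 84  [panel.top = modal.bottom + 10]
4. panel.h = 219  [status.top = panel.bottom + 10]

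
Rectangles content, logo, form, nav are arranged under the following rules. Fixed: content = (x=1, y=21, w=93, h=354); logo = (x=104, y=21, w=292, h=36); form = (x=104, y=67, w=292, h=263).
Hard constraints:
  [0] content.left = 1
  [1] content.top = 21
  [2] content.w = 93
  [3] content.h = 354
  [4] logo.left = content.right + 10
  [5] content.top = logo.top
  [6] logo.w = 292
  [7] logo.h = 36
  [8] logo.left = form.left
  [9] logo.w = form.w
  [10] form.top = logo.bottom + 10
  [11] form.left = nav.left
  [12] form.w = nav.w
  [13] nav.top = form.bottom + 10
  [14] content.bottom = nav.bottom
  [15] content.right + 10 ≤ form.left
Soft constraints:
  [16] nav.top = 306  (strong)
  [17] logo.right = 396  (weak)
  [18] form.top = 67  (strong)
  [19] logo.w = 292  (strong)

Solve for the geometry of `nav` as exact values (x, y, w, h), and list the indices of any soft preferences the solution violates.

1. nav.x = 104  [form.left = nav.left]
2. nav.w = 292  [form.w = nav.w]
3. nav.y = 340  [nav.top = form.bottom + 10]
4. nav.h = 35  [content.bottom = nav.bottom]

nav = (x=104, y=340, w=292, h=35)
violated soft preferences: 16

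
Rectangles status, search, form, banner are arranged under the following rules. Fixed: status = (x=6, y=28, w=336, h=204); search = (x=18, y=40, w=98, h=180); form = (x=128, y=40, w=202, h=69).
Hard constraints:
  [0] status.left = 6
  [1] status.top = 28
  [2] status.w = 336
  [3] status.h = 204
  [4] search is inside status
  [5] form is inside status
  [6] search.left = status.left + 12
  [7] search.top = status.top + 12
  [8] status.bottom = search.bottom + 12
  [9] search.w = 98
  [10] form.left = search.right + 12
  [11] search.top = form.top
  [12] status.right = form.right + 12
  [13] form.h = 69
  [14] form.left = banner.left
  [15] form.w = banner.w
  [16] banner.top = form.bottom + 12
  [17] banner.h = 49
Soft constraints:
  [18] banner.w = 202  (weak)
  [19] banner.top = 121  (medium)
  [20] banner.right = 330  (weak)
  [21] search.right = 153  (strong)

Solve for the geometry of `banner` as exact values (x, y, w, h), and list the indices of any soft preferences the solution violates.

1. banner.x = 128  [form.left = banner.left]
2. banner.w = 202  [form.w = banner.w]
3. banner.y = 121  [banner.top = form.bottom + 12]
4. banner.h = 49  [banner.h = 49]

banner = (x=128, y=121, w=202, h=49)
violated soft preferences: 21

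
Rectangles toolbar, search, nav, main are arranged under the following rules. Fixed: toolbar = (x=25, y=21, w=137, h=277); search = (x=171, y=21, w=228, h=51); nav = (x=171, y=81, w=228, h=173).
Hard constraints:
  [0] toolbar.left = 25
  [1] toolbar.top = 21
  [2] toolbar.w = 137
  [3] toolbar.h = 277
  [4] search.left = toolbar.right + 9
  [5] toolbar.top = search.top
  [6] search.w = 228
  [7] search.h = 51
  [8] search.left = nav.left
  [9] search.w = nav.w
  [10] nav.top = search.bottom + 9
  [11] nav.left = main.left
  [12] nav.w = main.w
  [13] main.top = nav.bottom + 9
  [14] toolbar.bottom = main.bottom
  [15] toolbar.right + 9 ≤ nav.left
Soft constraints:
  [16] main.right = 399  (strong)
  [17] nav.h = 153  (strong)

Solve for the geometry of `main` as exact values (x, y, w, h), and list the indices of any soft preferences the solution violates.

main = (x=171, y=263, w=228, h=35)
violated soft preferences: 17

1. main.x = 171  [nav.left = main.left]
2. main.w = 228  [nav.w = main.w]
3. main.y = 263  [main.top = nav.bottom + 9]
4. main.h = 35  [toolbar.bottom = main.bottom]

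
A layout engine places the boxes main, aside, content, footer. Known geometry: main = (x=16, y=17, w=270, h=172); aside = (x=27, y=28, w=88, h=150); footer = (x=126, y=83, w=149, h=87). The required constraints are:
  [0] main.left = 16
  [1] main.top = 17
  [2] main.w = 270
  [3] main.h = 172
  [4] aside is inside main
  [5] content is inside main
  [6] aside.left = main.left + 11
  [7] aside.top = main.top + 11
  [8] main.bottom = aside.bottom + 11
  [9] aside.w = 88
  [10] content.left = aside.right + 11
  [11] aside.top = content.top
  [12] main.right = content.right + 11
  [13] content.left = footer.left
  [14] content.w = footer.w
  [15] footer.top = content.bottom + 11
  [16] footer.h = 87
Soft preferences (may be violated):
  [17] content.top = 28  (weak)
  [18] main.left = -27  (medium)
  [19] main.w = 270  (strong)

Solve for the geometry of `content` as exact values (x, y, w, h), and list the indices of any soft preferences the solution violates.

1. content.x = 126  [content.left = aside.right + 11]
2. content.y = 28  [aside.top = content.top]
3. content.w = 149  [main.right = content.right + 11]
4. content.h = 44  [footer.top = content.bottom + 11]

content = (x=126, y=28, w=149, h=44)
violated soft preferences: 18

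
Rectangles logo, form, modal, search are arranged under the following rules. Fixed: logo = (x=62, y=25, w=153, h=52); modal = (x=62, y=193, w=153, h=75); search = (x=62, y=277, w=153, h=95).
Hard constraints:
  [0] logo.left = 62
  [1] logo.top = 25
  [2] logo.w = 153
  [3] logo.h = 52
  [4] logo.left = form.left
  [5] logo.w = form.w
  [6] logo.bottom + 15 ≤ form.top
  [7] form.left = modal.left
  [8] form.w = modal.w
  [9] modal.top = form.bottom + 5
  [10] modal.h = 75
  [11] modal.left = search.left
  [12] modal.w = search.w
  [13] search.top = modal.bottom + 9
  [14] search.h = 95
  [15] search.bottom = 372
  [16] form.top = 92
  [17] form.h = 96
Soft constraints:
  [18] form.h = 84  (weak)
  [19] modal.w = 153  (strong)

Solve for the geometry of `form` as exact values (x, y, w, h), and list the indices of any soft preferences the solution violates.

form = (x=62, y=92, w=153, h=96)
violated soft preferences: 18

1. form.x = 62  [logo.left = form.left]
2. form.w = 153  [logo.w = form.w]
3. form.y = 92  [form.top = 92]
4. form.h = 96  [form.h = 96]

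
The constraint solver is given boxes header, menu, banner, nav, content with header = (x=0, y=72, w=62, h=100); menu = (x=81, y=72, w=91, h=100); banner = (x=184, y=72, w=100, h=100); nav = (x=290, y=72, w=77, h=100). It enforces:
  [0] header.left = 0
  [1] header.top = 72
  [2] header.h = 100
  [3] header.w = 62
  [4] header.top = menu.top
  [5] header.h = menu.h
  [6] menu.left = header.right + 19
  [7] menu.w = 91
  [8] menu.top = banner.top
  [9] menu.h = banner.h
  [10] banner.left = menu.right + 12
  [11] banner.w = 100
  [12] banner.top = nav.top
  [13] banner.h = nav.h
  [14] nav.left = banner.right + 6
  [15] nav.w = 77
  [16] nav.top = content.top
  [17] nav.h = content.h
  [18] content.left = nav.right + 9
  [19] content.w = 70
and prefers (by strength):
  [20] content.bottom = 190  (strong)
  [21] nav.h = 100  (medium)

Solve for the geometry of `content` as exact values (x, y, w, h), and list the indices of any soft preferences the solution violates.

1. content.y = 72  [nav.top = content.top]
2. content.h = 100  [nav.h = content.h]
3. content.x = 376  [content.left = nav.right + 9]
4. content.w = 70  [content.w = 70]

content = (x=376, y=72, w=70, h=100)
violated soft preferences: 20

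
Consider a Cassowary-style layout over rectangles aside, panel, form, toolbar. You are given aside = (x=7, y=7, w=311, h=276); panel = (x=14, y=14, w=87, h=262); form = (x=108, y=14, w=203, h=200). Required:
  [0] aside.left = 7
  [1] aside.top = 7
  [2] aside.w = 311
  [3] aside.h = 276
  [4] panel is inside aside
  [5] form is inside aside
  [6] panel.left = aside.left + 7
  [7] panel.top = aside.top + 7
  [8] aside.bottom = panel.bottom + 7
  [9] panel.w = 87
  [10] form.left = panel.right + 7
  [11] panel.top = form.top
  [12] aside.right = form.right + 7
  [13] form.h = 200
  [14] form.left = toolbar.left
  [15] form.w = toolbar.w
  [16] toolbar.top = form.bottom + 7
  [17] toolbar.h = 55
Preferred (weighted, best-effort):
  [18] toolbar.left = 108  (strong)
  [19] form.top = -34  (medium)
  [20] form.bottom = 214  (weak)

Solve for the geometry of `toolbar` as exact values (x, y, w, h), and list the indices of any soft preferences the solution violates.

1. toolbar.x = 108  [form.left = toolbar.left]
2. toolbar.w = 203  [form.w = toolbar.w]
3. toolbar.y = 221  [toolbar.top = form.bottom + 7]
4. toolbar.h = 55  [toolbar.h = 55]

toolbar = (x=108, y=221, w=203, h=55)
violated soft preferences: 19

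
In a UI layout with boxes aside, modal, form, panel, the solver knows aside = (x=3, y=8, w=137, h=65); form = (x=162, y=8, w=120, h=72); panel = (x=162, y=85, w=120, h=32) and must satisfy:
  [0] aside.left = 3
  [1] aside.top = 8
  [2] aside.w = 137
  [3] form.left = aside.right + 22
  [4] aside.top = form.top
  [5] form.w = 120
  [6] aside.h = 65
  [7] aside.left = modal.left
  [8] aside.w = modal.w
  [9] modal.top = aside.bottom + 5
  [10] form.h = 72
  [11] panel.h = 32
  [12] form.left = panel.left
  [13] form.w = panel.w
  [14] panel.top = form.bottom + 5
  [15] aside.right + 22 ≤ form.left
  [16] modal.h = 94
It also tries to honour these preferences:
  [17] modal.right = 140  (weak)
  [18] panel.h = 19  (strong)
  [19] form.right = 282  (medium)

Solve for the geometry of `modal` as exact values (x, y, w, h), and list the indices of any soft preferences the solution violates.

1. modal.x = 3  [aside.left = modal.left]
2. modal.w = 137  [aside.w = modal.w]
3. modal.y = 78  [modal.top = aside.bottom + 5]
4. modal.h = 94  [modal.h = 94]

modal = (x=3, y=78, w=137, h=94)
violated soft preferences: 18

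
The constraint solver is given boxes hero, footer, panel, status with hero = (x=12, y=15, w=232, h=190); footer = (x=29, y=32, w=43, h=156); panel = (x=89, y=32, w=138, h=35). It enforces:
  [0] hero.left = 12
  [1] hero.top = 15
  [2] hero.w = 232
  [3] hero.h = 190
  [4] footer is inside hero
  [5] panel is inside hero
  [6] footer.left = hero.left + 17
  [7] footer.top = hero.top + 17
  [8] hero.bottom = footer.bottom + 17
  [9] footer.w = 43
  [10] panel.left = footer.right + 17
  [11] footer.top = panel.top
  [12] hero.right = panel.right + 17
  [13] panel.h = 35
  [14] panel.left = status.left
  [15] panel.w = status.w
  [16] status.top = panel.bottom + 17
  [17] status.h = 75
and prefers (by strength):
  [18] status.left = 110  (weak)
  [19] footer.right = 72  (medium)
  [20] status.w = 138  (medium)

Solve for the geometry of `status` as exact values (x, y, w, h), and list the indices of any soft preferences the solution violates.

status = (x=89, y=84, w=138, h=75)
violated soft preferences: 18

1. status.x = 89  [panel.left = status.left]
2. status.w = 138  [panel.w = status.w]
3. status.y = 84  [status.top = panel.bottom + 17]
4. status.h = 75  [status.h = 75]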